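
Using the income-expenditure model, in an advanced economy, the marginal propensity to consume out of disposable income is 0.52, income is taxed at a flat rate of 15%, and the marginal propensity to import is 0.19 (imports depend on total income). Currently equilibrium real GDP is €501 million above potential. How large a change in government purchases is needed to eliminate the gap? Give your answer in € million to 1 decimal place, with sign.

−€374.7 million

Spending multiplier = 1/(1 − c(1−t) + m) = 1/(1 − 0.52×0.85 + 0.19) = 1/0.748 ≈ 1.337.
Need ΔY = −€501 million, so ΔG = ΔY/k = (−€501 million) × 0.748 ≈ −€374.7 million.
The government should cut government purchases by €374.7 million.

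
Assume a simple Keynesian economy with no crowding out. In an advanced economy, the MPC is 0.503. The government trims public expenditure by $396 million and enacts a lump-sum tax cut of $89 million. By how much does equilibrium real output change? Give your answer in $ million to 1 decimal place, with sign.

−$706.7 million

Expenditure multiplier = 1/(1 − MPC) = 1/(1 − 0.503) = 1/0.497 ≈ 2.012.
ΔG contributes k·ΔG = (−$396 million) / 0.497 ≈ −$796.8 million.
ΔT of −$89 million changes first-round spending by −c·ΔT = +$44.767 million, contributing k·(−c·ΔT) = (+$44.767 million) / 0.497 ≈ +$90.1 million.
Net ΔY = k(ΔG − c·ΔT) = (−$351.233 million) / 0.497 ≈ −$706.7 million.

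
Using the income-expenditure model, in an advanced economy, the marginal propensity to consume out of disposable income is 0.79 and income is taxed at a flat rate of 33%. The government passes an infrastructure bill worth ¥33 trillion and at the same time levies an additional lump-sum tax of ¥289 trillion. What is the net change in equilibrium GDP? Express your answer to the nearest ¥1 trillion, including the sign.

−¥415 trillion

Expenditure multiplier = 1/(1 − c(1−t)) = 1/(1 − 0.79×0.67) = 1/0.4707 ≈ 2.124.
ΔG contributes k·ΔG = (+¥33 trillion) / 0.4707 ≈ +¥70.1 trillion.
ΔT of +¥289 trillion changes first-round spending by −c·ΔT = −¥228.31 trillion, contributing k·(−c·ΔT) = (−¥228.31 trillion) / 0.4707 ≈ −¥485 trillion.
Net ΔY = k(ΔG − c·ΔT) = (−¥195.31 trillion) / 0.4707 ≈ −¥415 trillion.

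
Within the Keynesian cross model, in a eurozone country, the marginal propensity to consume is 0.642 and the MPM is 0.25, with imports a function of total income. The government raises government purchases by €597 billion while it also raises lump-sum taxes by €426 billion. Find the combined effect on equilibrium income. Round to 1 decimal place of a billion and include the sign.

+€532.1 billion

Expenditure multiplier = 1/(1 − c + m) = 1/(1 − 0.642 + 0.25) = 1/0.608 ≈ 1.645.
ΔG contributes k·ΔG = (+€597 billion) / 0.608 ≈ +€981.9 billion.
ΔT of +€426 billion changes first-round spending by −c·ΔT = −€273.492 billion, contributing k·(−c·ΔT) = (−€273.492 billion) / 0.608 ≈ −€449.8 billion.
Net ΔY = k(ΔG − c·ΔT) = (+€323.508 billion) / 0.608 ≈ +€532.1 billion.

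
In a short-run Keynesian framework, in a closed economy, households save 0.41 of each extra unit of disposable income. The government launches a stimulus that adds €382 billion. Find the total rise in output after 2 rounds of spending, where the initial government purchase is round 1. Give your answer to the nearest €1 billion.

€607 billion

MPC = 1 − MPS = 1 − 0.41 = 0.59.
Round 1 adds ΔG = €382 billion; each later round is MPC = 0.59 times the previous.
After 2 rounds: 382 + 225.38 = ΔG·(1 − c^2)/(1 − c) = 382 × (1 − 0.3481)/0.41 ≈ €607 billion.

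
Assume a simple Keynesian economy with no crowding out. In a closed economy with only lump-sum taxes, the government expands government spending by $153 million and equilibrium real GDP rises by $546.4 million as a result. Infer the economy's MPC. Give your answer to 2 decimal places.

0.72

Implied spending multiplier k = ΔY/ΔG = 546.4/153 ≈ 3.5712.
Since k = 1/(1 − MPC), MPC = 1 − 1/k = 1 − ΔG/ΔY = 1 − 153/546.4 ≈ 0.72.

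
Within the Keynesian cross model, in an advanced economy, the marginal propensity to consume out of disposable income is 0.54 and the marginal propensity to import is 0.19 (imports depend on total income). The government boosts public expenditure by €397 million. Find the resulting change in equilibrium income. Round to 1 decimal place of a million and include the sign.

Government-spending multiplier = 1/(1 − c + m) = 1/(1 − 0.54 + 0.19) = 1/0.65 ≈ 1.538.
ΔY = k × ΔG = (+€397 million) / 0.65 ≈ +€610.8 million.

+€610.8 million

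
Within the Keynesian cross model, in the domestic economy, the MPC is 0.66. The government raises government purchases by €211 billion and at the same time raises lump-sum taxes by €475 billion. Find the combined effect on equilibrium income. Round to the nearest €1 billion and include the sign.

Expenditure multiplier = 1/(1 − MPC) = 1/(1 − 0.66) = 1/0.34 ≈ 2.941.
ΔG contributes k·ΔG = (+€211 billion) / 0.34 ≈ +€620.6 billion.
ΔT of +€475 billion changes first-round spending by −c·ΔT = −€313.5 billion, contributing k·(−c·ΔT) = (−€313.5 billion) / 0.34 ≈ −€922.1 billion.
Net ΔY = k(ΔG − c·ΔT) = (−€102.5 billion) / 0.34 ≈ −€301 billion.

−€301 billion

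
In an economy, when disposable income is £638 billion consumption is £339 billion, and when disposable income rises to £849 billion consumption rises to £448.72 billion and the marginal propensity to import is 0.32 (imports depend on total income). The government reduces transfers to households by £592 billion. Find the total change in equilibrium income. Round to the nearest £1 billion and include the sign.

MPC = ΔC/ΔYd = (448.72 − 339)/(849 − 638) = 109.72/211 = 0.52.
The transfer change shifts disposable income by −£592 billion, so first-round consumption changes by c·ΔTR = 0.52 × (−£592 billion) = −£307.84 billion.
Expenditure multiplier = 1/(1 − c + m) = 1/(1 − 0.52 + 0.32) = 1/0.8 = 1.25.
The transfer multiplier is c × k = 0.65, so ΔY = k × (c·ΔTR) = (−£307.84 billion) / 0.8 ≈ −£385 billion.

−£385 billion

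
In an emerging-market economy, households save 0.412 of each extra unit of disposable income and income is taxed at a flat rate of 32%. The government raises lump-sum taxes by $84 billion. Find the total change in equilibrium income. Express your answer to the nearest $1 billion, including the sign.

−$82 billion

MPC = 1 − MPS = 1 − 0.412 = 0.588.
A lump-sum tax change of +$84 billion shifts disposable income by −$84 billion; first-round consumption changes by −c × ΔT = −0.588 × (+$84 billion) = −$49.392 billion.
Expenditure multiplier = 1/(1 − c(1−t)) = 1/(1 − 0.588×0.68) = 1/0.60016 ≈ 1.666.
The tax multiplier is −c × k ≈ −0.98, so ΔY = k × (−c·ΔT) = (−$49.392 billion) / 0.60016 ≈ −$82 billion.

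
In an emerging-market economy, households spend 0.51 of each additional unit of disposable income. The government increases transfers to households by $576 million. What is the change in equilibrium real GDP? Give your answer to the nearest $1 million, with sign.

+$600 million

The transfer change shifts disposable income by +$576 million, so first-round consumption changes by c·ΔTR = 0.51 × (+$576 million) = +$293.76 million.
Expenditure multiplier = 1/(1 − MPC) = 1/(1 − 0.51) = 1/0.49 ≈ 2.041.
The transfer multiplier is c × k ≈ 1.041, so ΔY = k × (c·ΔTR) = (+$293.76 million) / 0.49 ≈ +$600 million.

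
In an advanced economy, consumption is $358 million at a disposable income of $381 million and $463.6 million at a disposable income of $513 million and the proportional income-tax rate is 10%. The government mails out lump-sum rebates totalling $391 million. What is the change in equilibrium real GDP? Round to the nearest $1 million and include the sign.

+$1,117 million

MPC = ΔC/ΔYd = (463.6 − 358)/(513 − 381) = 105.6/132 = 0.8.
A lump-sum tax change of −$391 million shifts disposable income by +$391 million; first-round consumption changes by −c × ΔT = −0.8 × (−$391 million) = +$312.8 million.
Expenditure multiplier = 1/(1 − c(1−t)) = 1/(1 − 0.8×0.9) = 1/0.28 ≈ 3.571.
The tax multiplier is −c × k ≈ −2.857, so ΔY = k × (−c·ΔT) = (+$312.8 million) / 0.28 ≈ +$1,117 million.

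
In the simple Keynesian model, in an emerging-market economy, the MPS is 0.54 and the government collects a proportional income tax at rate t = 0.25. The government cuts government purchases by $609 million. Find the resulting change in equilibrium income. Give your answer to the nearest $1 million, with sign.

MPC = 1 − MPS = 1 − 0.54 = 0.46.
Government-spending multiplier = 1/(1 − c(1−t)) = 1/(1 − 0.46×0.75) = 1/0.655 ≈ 1.527.
ΔY = k × ΔG = (−$609 million) / 0.655 ≈ −$930 million.

−$930 million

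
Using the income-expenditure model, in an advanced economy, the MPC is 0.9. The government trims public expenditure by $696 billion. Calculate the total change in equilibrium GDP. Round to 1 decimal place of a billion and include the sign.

−$6,960.0 billion

Government-spending multiplier = 1/(1 − MPC) = 1/(1 − 0.9) = 1/0.1 = 10.
ΔY = k × ΔG = (−$696 billion) / 0.1 = −$6,960 billion.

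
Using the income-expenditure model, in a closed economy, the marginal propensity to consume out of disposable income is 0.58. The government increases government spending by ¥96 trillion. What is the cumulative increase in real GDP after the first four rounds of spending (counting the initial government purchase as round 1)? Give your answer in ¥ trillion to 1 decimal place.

¥202.7 trillion

Round 1 adds ΔG = ¥96 trillion; each later round is MPC = 0.58 times the previous.
After 4 rounds: 96 + 55.68 + 32.2944 + 18.730752 = ΔG·(1 − c^4)/(1 − c) = 96 × (1 − 0.11316496)/0.42 ≈ ¥202.7 trillion.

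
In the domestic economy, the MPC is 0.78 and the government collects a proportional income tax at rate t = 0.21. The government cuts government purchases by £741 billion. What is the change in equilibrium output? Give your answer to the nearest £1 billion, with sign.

−£1,931 billion

Government-spending multiplier = 1/(1 − c(1−t)) = 1/(1 − 0.78×0.79) = 1/0.3838 ≈ 2.606.
ΔY = k × ΔG = (−£741 billion) / 0.3838 ≈ −£1,931 billion.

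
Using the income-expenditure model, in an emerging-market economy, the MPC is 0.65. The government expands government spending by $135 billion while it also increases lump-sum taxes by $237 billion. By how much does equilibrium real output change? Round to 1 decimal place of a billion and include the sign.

−$54.4 billion

Expenditure multiplier = 1/(1 − MPC) = 1/(1 − 0.65) = 1/0.35 ≈ 2.857.
ΔG contributes k·ΔG = (+$135 billion) / 0.35 ≈ +$385.7 billion.
ΔT of +$237 billion changes first-round spending by −c·ΔT = −$154.05 billion, contributing k·(−c·ΔT) = (−$154.05 billion) / 0.35 ≈ −$440.1 billion.
Net ΔY = k(ΔG − c·ΔT) = (−$19.05 billion) / 0.35 ≈ −$54.4 billion.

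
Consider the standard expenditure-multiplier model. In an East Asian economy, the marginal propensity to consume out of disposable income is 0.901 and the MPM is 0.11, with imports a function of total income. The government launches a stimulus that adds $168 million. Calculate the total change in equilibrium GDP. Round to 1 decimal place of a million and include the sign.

+$803.8 million

Government-spending multiplier = 1/(1 − c + m) = 1/(1 − 0.901 + 0.11) = 1/0.209 ≈ 4.785.
ΔY = k × ΔG = (+$168 million) / 0.209 ≈ +$803.8 million.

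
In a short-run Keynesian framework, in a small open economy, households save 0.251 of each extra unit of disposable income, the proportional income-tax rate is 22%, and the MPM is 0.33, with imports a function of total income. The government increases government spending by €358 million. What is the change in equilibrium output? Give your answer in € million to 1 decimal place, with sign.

+€480.0 million

MPC = 1 − MPS = 1 − 0.251 = 0.749.
Spending multiplier = 1/(1 − c(1−t) + m) = 1/(1 − 0.749×0.78 + 0.33) = 1/0.74578 ≈ 1.341.
ΔY = k × ΔG = (+€358 million) / 0.74578 ≈ +€480 million.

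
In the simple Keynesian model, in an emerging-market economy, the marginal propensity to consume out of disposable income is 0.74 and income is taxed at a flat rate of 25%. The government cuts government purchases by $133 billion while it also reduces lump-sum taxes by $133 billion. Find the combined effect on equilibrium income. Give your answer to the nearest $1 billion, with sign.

Expenditure multiplier = 1/(1 − c(1−t)) = 1/(1 − 0.74×0.75) = 1/0.445 ≈ 2.247.
ΔG contributes k·ΔG = (−$133 billion) / 0.445 ≈ −$298.9 billion.
ΔT of −$133 billion changes first-round spending by −c·ΔT = +$98.42 billion, contributing k·(−c·ΔT) = (+$98.42 billion) / 0.445 ≈ +$221.2 billion.
Net ΔY = k(ΔG − c·ΔT) = (−$34.58 billion) / 0.445 ≈ −$78 billion.

−$78 billion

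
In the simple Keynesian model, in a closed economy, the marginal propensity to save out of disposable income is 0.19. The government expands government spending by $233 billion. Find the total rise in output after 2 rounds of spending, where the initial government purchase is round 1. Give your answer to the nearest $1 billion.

$422 billion

MPC = 1 − MPS = 1 − 0.19 = 0.81.
Round 1 adds ΔG = $233 billion; each later round is MPC = 0.81 times the previous.
After 2 rounds: 233 + 188.73 = ΔG·(1 − c^2)/(1 − c) = 233 × (1 − 0.6561)/0.19 ≈ $422 billion.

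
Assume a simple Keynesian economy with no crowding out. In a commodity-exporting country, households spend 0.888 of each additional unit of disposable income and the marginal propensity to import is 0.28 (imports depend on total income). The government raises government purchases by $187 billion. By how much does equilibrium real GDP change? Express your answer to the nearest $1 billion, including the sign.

+$477 billion

Expenditure multiplier = 1/(1 − c + m) = 1/(1 − 0.888 + 0.28) = 1/0.392 ≈ 2.551.
ΔY = k × ΔG = (+$187 billion) / 0.392 ≈ +$477 billion.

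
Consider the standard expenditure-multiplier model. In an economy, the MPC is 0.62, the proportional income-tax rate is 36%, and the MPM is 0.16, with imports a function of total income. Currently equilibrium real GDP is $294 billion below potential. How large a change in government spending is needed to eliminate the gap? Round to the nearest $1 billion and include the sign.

Spending multiplier = 1/(1 − c(1−t) + m) = 1/(1 − 0.62×0.64 + 0.16) = 1/0.7632 ≈ 1.31.
Need ΔY = +$294 billion, so ΔG = ΔY/k = (+$294 billion) × 0.7632 ≈ +$224 billion.
The government should increase government spending by $224 billion.

+$224 billion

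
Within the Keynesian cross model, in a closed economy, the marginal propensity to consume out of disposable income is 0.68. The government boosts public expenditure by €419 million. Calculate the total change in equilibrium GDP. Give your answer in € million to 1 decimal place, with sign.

+€1,309.4 million

Government-spending multiplier = 1/(1 − MPC) = 1/(1 − 0.68) = 1/0.32 = 3.125.
ΔY = k × ΔG = (+€419 million) / 0.32 ≈ +€1,309.4 million.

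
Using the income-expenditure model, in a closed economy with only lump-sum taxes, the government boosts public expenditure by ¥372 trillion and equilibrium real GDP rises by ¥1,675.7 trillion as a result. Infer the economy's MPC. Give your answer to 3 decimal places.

0.778

Implied spending multiplier k = ΔY/ΔG = 1,675.7/372 ≈ 4.5046.
Since k = 1/(1 − MPC), MPC = 1 − 1/k = 1 − ΔG/ΔY = 1 − 372/1,675.7 ≈ 0.778.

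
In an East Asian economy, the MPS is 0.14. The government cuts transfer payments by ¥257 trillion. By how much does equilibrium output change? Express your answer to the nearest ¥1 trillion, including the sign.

−¥1,579 trillion

MPC = 1 − MPS = 1 − 0.14 = 0.86.
The transfer change shifts disposable income by −¥257 trillion, so first-round consumption changes by c·ΔTR = 0.86 × (−¥257 trillion) = −¥221.02 trillion.
Expenditure multiplier = 1/(1 − MPC) = 1/(1 − 0.86) = 1/0.14 ≈ 7.143.
The transfer multiplier is c × k ≈ 6.143, so ΔY = k × (c·ΔTR) = (−¥221.02 trillion) / 0.14 ≈ −¥1,579 trillion.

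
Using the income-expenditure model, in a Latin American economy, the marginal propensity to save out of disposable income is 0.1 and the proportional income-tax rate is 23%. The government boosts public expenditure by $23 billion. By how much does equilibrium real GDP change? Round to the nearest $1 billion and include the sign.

+$75 billion

MPC = 1 − MPS = 1 − 0.1 = 0.9.
Expenditure multiplier = 1/(1 − c(1−t)) = 1/(1 − 0.9×0.77) = 1/0.307 ≈ 3.257.
ΔY = k × ΔG = (+$23 billion) / 0.307 ≈ +$75 billion.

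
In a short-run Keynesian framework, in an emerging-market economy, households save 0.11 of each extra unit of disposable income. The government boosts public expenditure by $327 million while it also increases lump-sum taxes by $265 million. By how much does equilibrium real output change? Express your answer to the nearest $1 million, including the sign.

+$829 million

MPC = 1 − MPS = 1 − 0.11 = 0.89.
Expenditure multiplier = 1/(1 − MPC) = 1/(1 − 0.89) = 1/0.11 ≈ 9.091.
ΔG contributes k·ΔG = (+$327 million) / 0.11 ≈ +$2,972.7 million.
ΔT of +$265 million changes first-round spending by −c·ΔT = −$235.85 million, contributing k·(−c·ΔT) = (−$235.85 million) / 0.11 ≈ −$2,144.1 million.
Net ΔY = k(ΔG − c·ΔT) = (+$91.15 million) / 0.11 ≈ +$829 million.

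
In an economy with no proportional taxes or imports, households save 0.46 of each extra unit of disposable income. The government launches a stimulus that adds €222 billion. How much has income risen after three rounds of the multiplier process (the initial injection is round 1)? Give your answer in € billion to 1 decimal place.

€406.6 billion

MPC = 1 − MPS = 1 − 0.46 = 0.54.
Round 1 adds ΔG = €222 billion; each later round is MPC = 0.54 times the previous.
After 3 rounds: 222 + 119.88 + 64.7352 = ΔG·(1 − c^3)/(1 − c) = 222 × (1 − 0.157464)/0.46 ≈ €406.6 billion.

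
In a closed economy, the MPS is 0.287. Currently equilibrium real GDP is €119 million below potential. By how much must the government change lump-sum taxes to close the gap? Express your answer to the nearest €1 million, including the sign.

−€48 million

MPC = 1 − MPS = 1 − 0.287 = 0.713.
Spending multiplier = 1/(1 − MPC) = 1/(1 − 0.713) = 1/0.287 ≈ 3.484.
Tax multiplier = −c·k = −0.713/0.287 ≈ −2.484. Need ΔY = +€119 million, so ΔT = ΔY/(−c·k) = −(+€119 million) × 0.287 / 0.713 ≈ −€48 million.
The government should cut lump-sum taxes by €48 million.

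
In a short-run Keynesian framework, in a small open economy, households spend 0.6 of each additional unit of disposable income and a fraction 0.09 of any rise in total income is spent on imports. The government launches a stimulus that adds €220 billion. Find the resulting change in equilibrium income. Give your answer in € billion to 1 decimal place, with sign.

Expenditure multiplier = 1/(1 − c + m) = 1/(1 − 0.6 + 0.09) = 1/0.49 ≈ 2.041.
ΔY = k × ΔG = (+€220 billion) / 0.49 ≈ +€449 billion.

+€449.0 billion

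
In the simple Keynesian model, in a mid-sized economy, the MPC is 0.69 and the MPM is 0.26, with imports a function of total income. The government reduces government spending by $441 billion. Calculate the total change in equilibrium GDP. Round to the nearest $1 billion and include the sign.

Spending multiplier = 1/(1 − c + m) = 1/(1 − 0.69 + 0.26) = 1/0.57 ≈ 1.754.
ΔY = k × ΔG = (−$441 billion) / 0.57 ≈ −$774 billion.

−$774 billion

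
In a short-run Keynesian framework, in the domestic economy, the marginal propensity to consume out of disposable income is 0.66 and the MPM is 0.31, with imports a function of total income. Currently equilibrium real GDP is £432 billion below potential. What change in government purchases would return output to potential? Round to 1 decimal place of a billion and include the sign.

+£280.8 billion

Spending multiplier = 1/(1 − c + m) = 1/(1 − 0.66 + 0.31) = 1/0.65 ≈ 1.538.
Need ΔY = +£432 billion, so ΔG = ΔY/k = (+£432 billion) × 0.65 = +£280.8 billion.
The government should increase government purchases by £280.8 billion.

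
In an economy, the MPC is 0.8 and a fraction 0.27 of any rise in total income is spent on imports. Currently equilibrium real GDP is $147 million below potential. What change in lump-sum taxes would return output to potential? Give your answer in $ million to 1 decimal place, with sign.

Spending multiplier = 1/(1 − c + m) = 1/(1 − 0.8 + 0.27) = 1/0.47 ≈ 2.128.
Tax multiplier = −c·k = −0.8/0.47 ≈ −1.702. Need ΔY = +$147 million, so ΔT = ΔY/(−c·k) = −(+$147 million) × 0.47 / 0.8 ≈ −$86.4 million.
The government should cut lump-sum taxes by $86.4 million.

−$86.4 million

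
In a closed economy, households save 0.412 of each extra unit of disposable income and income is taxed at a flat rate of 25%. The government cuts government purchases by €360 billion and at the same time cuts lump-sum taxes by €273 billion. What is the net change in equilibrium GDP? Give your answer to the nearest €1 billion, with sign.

MPC = 1 − MPS = 1 − 0.412 = 0.588.
Expenditure multiplier = 1/(1 − c(1−t)) = 1/(1 − 0.588×0.75) = 1/0.559 ≈ 1.789.
ΔG contributes k·ΔG = (−€360 billion) / 0.559 ≈ −€644 billion.
ΔT of −€273 billion changes first-round spending by −c·ΔT = +€160.524 billion, contributing k·(−c·ΔT) = (+€160.524 billion) / 0.559 ≈ +€287.2 billion.
Net ΔY = k(ΔG − c·ΔT) = (−€199.476 billion) / 0.559 ≈ −€357 billion.

−€357 billion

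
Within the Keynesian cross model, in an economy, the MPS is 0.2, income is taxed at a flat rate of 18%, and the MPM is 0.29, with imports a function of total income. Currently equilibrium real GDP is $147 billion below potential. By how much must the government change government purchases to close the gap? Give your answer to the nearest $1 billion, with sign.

+$93 billion

MPC = 1 − MPS = 1 − 0.2 = 0.8.
Spending multiplier = 1/(1 − c(1−t) + m) = 1/(1 − 0.8×0.82 + 0.29) = 1/0.634 ≈ 1.577.
Need ΔY = +$147 billion, so ΔG = ΔY/k = (+$147 billion) × 0.634 ≈ +$93 billion.
The government should increase government purchases by $93 billion.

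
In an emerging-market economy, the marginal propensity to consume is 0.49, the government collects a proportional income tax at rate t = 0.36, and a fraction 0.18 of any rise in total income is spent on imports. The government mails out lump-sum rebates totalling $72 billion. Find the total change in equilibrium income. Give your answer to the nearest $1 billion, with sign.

+$41 billion

A lump-sum tax change of −$72 billion shifts disposable income by +$72 billion; first-round consumption changes by −c × ΔT = −0.49 × (−$72 billion) = +$35.28 billion.
Expenditure multiplier = 1/(1 − c(1−t) + m) = 1/(1 − 0.49×0.64 + 0.18) = 1/0.8664 ≈ 1.154.
The tax multiplier is −c × k ≈ −0.566, so ΔY = k × (−c·ΔT) = (+$35.28 billion) / 0.8664 ≈ +$41 billion.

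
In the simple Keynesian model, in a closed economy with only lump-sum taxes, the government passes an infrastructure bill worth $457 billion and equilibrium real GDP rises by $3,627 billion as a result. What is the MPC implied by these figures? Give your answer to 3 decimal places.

0.874

Implied spending multiplier k = ΔY/ΔG = 3,627/457 ≈ 7.9365.
Since k = 1/(1 − MPC), MPC = 1 − 1/k = 1 − ΔG/ΔY = 1 − 457/3,627 ≈ 0.874.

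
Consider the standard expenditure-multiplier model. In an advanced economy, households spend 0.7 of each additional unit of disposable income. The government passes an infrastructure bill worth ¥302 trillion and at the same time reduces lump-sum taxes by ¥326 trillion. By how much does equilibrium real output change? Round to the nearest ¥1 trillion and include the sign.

+¥1,767 trillion

Expenditure multiplier = 1/(1 − MPC) = 1/(1 − 0.7) = 1/0.3 ≈ 3.333.
ΔG contributes k·ΔG = (+¥302 trillion) / 0.3 ≈ +¥1,006.7 trillion.
ΔT of −¥326 trillion changes first-round spending by −c·ΔT = +¥228.2 trillion, contributing k·(−c·ΔT) = (+¥228.2 trillion) / 0.3 ≈ +¥760.7 trillion.
Net ΔY = k(ΔG − c·ΔT) = (+¥530.2 trillion) / 0.3 ≈ +¥1,767 trillion.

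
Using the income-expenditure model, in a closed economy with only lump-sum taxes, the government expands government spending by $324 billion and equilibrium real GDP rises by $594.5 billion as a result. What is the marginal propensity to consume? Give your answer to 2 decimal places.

0.46

Implied spending multiplier k = ΔY/ΔG = 594.5/324 ≈ 1.8349.
Since k = 1/(1 − MPC), MPC = 1 − 1/k = 1 − ΔG/ΔY = 1 − 324/594.5 ≈ 0.46.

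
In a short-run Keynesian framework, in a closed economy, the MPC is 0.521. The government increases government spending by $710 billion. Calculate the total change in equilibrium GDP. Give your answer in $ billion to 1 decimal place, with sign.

Government-spending multiplier = 1/(1 − MPC) = 1/(1 − 0.521) = 1/0.479 ≈ 2.088.
ΔY = k × ΔG = (+$710 billion) / 0.479 ≈ +$1,482.3 billion.

+$1,482.3 billion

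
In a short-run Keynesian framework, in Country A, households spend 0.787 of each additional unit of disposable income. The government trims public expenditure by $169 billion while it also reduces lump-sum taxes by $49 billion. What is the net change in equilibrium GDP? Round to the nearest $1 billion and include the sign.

Expenditure multiplier = 1/(1 − MPC) = 1/(1 − 0.787) = 1/0.213 ≈ 4.695.
ΔG contributes k·ΔG = (−$169 billion) / 0.213 ≈ −$793.4 billion.
ΔT of −$49 billion changes first-round spending by −c·ΔT = +$38.563 billion, contributing k·(−c·ΔT) = (+$38.563 billion) / 0.213 ≈ +$181 billion.
Net ΔY = k(ΔG − c·ΔT) = (−$130.437 billion) / 0.213 ≈ −$612 billion.

−$612 billion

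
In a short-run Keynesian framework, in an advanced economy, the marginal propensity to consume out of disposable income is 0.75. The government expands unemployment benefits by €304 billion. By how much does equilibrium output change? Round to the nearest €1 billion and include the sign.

The transfer change shifts disposable income by +€304 billion, so first-round consumption changes by c·ΔTR = 0.75 × (+€304 billion) = +€228 billion.
Expenditure multiplier = 1/(1 − MPC) = 1/(1 − 0.75) = 1/0.25 = 4.
The transfer multiplier is c × k = 3, so ΔY = k × (c·ΔTR) = (+€228 billion) / 0.25 = +€912 billion.

+€912 billion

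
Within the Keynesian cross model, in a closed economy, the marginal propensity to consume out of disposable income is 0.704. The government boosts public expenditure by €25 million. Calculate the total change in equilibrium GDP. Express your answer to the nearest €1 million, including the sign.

+€84 million

Expenditure multiplier = 1/(1 − MPC) = 1/(1 − 0.704) = 1/0.296 ≈ 3.378.
ΔY = k × ΔG = (+€25 million) / 0.296 ≈ +€84 million.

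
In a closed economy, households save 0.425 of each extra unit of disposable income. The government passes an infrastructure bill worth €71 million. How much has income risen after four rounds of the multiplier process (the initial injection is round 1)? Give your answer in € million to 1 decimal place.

€148.8 million

MPC = 1 − MPS = 1 − 0.425 = 0.575.
Round 1 adds ΔG = €71 million; each later round is MPC = 0.575 times the previous.
After 4 rounds: 71 + 40.825 + 23.474375 + 13.497765625 = ΔG·(1 − c^4)/(1 − c) = 71 × (1 − 0.109312890625)/0.425 ≈ €148.8 million.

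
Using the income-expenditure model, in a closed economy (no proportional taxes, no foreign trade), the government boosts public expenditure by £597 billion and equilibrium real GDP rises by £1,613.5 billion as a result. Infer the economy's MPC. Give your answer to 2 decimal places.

Implied spending multiplier k = ΔY/ΔG = 1,613.5/597 ≈ 2.7027.
Since k = 1/(1 − MPC), MPC = 1 − 1/k = 1 − ΔG/ΔY = 1 − 597/1,613.5 ≈ 0.63.

0.63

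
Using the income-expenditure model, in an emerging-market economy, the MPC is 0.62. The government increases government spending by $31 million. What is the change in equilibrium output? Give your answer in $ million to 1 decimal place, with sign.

+$81.6 million

Government-spending multiplier = 1/(1 − MPC) = 1/(1 − 0.62) = 1/0.38 ≈ 2.632.
ΔY = k × ΔG = (+$31 million) / 0.38 ≈ +$81.6 million.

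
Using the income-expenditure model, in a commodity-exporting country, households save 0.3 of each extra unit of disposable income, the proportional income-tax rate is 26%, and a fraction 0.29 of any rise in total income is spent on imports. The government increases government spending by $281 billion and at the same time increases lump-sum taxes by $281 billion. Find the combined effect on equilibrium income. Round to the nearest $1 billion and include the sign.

+$109 billion

MPC = 1 − MPS = 1 − 0.3 = 0.7.
Expenditure multiplier = 1/(1 − c(1−t) + m) = 1/(1 − 0.7×0.74 + 0.29) = 1/0.772 ≈ 1.295.
ΔG contributes k·ΔG = (+$281 billion) / 0.772 ≈ +$364 billion.
ΔT of +$281 billion changes first-round spending by −c·ΔT = −$196.7 billion, contributing k·(−c·ΔT) = (−$196.7 billion) / 0.772 ≈ −$254.8 billion.
Net ΔY = k(ΔG − c·ΔT) = (+$84.3 billion) / 0.772 ≈ +$109 billion.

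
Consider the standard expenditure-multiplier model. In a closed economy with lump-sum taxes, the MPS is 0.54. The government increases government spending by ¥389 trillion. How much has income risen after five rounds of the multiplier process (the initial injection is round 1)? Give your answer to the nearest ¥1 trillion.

MPC = 1 − MPS = 1 − 0.54 = 0.46.
Round 1 adds ΔG = ¥389 trillion; each later round is MPC = 0.46 times the previous.
After 5 rounds: 389 + 178.94 + 82.3124 + 37.863704 + 17.41730384 = ΔG·(1 − c^5)/(1 − c) = 389 × (1 − 0.0205962976)/0.54 ≈ ¥706 trillion.

¥706 trillion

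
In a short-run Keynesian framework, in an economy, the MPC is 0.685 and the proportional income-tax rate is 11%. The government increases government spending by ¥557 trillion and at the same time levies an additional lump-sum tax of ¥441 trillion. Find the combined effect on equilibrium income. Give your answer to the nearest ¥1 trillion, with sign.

+¥653 trillion

Expenditure multiplier = 1/(1 − c(1−t)) = 1/(1 − 0.685×0.89) = 1/0.39035 ≈ 2.562.
ΔG contributes k·ΔG = (+¥557 trillion) / 0.39035 ≈ +¥1,426.9 trillion.
ΔT of +¥441 trillion changes first-round spending by −c·ΔT = −¥302.085 trillion, contributing k·(−c·ΔT) = (−¥302.085 trillion) / 0.39035 ≈ −¥773.9 trillion.
Net ΔY = k(ΔG − c·ΔT) = (+¥254.915 trillion) / 0.39035 ≈ +¥653 trillion.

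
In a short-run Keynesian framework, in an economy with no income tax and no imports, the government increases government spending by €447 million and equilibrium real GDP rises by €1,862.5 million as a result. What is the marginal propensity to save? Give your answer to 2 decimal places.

0.24

Implied spending multiplier k = ΔY/ΔG = 1,862.5/447 ≈ 4.1667.
Since k = 1/(1 − MPC), MPC = 1 − 1/k = 1 − ΔG/ΔY = 1 − 447/1,862.5 = 0.76.
MPS = 1 − MPC = 0.24.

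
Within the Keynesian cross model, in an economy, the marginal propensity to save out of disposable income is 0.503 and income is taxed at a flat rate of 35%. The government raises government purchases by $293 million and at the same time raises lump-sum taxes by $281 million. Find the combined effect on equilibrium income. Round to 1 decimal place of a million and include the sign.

+$226.5 million

MPC = 1 − MPS = 1 − 0.503 = 0.497.
Expenditure multiplier = 1/(1 − c(1−t)) = 1/(1 − 0.497×0.65) = 1/0.67695 ≈ 1.477.
ΔG contributes k·ΔG = (+$293 million) / 0.67695 ≈ +$432.8 million.
ΔT of +$281 million changes first-round spending by −c·ΔT = −$139.657 million, contributing k·(−c·ΔT) = (−$139.657 million) / 0.67695 ≈ −$206.3 million.
Net ΔY = k(ΔG − c·ΔT) = (+$153.343 million) / 0.67695 ≈ +$226.5 million.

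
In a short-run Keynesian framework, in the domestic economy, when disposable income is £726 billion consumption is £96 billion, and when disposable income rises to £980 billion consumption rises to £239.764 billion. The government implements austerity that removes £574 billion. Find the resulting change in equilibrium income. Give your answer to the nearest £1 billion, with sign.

MPC = ΔC/ΔYd = (239.764 − 96)/(980 − 726) = 143.764/254 = 0.566.
Spending multiplier = 1/(1 − MPC) = 1/(1 − 0.566) = 1/0.434 ≈ 2.304.
ΔY = k × ΔG = (−£574 billion) / 0.434 ≈ −£1,323 billion.

−£1,323 billion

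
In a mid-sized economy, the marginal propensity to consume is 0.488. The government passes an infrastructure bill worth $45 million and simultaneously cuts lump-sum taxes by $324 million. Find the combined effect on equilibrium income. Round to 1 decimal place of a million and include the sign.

+$396.7 million

Expenditure multiplier = 1/(1 − MPC) = 1/(1 − 0.488) = 1/0.512 ≈ 1.953.
ΔG contributes k·ΔG = (+$45 million) / 0.512 ≈ +$87.9 million.
ΔT of −$324 million changes first-round spending by −c·ΔT = +$158.112 million, contributing k·(−c·ΔT) = (+$158.112 million) / 0.512 ≈ +$308.8 million.
Net ΔY = k(ΔG − c·ΔT) = (+$203.112 million) / 0.512 ≈ +$396.7 million.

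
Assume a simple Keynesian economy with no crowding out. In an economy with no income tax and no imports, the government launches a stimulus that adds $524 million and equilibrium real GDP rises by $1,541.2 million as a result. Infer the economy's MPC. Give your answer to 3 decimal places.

0.660

Implied spending multiplier k = ΔY/ΔG = 1,541.2/524 ≈ 2.9412.
Since k = 1/(1 − MPC), MPC = 1 − 1/k = 1 − ΔG/ΔY = 1 − 524/1,541.2 ≈ 0.660.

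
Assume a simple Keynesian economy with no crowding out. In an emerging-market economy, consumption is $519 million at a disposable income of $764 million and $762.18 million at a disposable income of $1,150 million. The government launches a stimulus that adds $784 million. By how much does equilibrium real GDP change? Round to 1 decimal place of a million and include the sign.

MPC = ΔC/ΔYd = (762.18 − 519)/(1,150 − 764) = 243.18/386 = 0.63.
Expenditure multiplier = 1/(1 − MPC) = 1/(1 − 0.63) = 1/0.37 ≈ 2.703.
ΔY = k × ΔG = (+$784 million) / 0.37 ≈ +$2,118.9 million.

+$2,118.9 million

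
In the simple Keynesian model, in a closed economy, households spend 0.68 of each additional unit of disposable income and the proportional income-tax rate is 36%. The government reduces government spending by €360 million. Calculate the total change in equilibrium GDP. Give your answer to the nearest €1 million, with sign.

Spending multiplier = 1/(1 − c(1−t)) = 1/(1 − 0.68×0.64) = 1/0.5648 ≈ 1.771.
ΔY = k × ΔG = (−€360 million) / 0.5648 ≈ −€637 million.

−€637 million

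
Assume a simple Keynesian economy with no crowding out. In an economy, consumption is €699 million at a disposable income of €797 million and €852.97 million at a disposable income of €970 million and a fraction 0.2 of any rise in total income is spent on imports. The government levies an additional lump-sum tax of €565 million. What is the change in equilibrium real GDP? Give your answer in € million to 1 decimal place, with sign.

MPC = ΔC/ΔYd = (852.97 − 699)/(970 − 797) = 153.97/173 = 0.89.
A lump-sum tax change of +€565 million shifts disposable income by −€565 million; first-round consumption changes by −c × ΔT = −0.89 × (+€565 million) = −€502.85 million.
Expenditure multiplier = 1/(1 − c + m) = 1/(1 − 0.89 + 0.2) = 1/0.31 ≈ 3.226.
The tax multiplier is −c × k ≈ −2.871, so ΔY = k × (−c·ΔT) = (−€502.85 million) / 0.31 ≈ −€1,622.1 million.

−€1,622.1 million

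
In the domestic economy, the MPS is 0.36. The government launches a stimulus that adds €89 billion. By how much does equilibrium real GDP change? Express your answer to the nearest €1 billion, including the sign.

MPC = 1 − MPS = 1 − 0.36 = 0.64.
Spending multiplier = 1/(1 − MPC) = 1/(1 − 0.64) = 1/0.36 ≈ 2.778.
ΔY = k × ΔG = (+€89 billion) / 0.36 ≈ +€247 billion.

+€247 billion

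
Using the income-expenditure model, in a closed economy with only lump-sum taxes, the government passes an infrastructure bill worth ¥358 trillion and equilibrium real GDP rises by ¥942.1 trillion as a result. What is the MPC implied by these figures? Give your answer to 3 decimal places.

0.620

Implied spending multiplier k = ΔY/ΔG = 942.1/358 ≈ 2.6316.
Since k = 1/(1 − MPC), MPC = 1 − 1/k = 1 − ΔG/ΔY = 1 − 358/942.1 ≈ 0.620.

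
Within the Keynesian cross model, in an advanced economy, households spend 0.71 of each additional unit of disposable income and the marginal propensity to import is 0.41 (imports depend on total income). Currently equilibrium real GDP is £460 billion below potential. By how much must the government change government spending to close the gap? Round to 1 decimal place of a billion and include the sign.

Spending multiplier = 1/(1 − c + m) = 1/(1 − 0.71 + 0.41) = 1/0.7 ≈ 1.429.
Need ΔY = +£460 billion, so ΔG = ΔY/k = (+£460 billion) × 0.7 = +£322 billion.
The government should increase government spending by £322 billion.

+£322.0 billion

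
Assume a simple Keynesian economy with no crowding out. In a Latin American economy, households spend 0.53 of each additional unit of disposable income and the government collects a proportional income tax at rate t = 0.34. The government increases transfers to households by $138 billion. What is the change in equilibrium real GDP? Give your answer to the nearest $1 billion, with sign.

The transfer change shifts disposable income by +$138 billion, so first-round consumption changes by c·ΔTR = 0.53 × (+$138 billion) = +$73.14 billion.
Expenditure multiplier = 1/(1 − c(1−t)) = 1/(1 − 0.53×0.66) = 1/0.6502 ≈ 1.538.
The transfer multiplier is c × k ≈ 0.815, so ΔY = k × (c·ΔTR) = (+$73.14 billion) / 0.6502 ≈ +$112 billion.

+$112 billion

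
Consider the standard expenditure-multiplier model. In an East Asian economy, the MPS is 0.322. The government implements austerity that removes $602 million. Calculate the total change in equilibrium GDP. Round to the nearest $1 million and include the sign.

MPC = 1 − MPS = 1 − 0.322 = 0.678.
Spending multiplier = 1/(1 − MPC) = 1/(1 − 0.678) = 1/0.322 ≈ 3.106.
ΔY = k × ΔG = (−$602 million) / 0.322 ≈ −$1,870 million.

−$1,870 million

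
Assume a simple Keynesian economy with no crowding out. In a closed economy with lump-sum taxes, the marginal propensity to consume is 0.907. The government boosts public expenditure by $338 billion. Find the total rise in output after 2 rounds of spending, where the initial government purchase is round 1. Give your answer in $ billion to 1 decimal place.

Round 1 adds ΔG = $338 billion; each later round is MPC = 0.907 times the previous.
After 2 rounds: 338 + 306.566 = ΔG·(1 − c^2)/(1 − c) = 338 × (1 − 0.822649)/0.093 ≈ $644.6 billion.

$644.6 billion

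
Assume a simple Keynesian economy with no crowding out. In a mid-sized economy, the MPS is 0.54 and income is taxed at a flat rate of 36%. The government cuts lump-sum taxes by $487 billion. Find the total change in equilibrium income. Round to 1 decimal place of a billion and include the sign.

MPC = 1 − MPS = 1 − 0.54 = 0.46.
A lump-sum tax change of −$487 billion shifts disposable income by +$487 billion; first-round consumption changes by −c × ΔT = −0.46 × (−$487 billion) = +$224.02 billion.
Expenditure multiplier = 1/(1 − c(1−t)) = 1/(1 − 0.46×0.64) = 1/0.7056 ≈ 1.417.
The tax multiplier is −c × k ≈ −0.652, so ΔY = k × (−c·ΔT) = (+$224.02 billion) / 0.7056 ≈ +$317.5 billion.

+$317.5 billion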